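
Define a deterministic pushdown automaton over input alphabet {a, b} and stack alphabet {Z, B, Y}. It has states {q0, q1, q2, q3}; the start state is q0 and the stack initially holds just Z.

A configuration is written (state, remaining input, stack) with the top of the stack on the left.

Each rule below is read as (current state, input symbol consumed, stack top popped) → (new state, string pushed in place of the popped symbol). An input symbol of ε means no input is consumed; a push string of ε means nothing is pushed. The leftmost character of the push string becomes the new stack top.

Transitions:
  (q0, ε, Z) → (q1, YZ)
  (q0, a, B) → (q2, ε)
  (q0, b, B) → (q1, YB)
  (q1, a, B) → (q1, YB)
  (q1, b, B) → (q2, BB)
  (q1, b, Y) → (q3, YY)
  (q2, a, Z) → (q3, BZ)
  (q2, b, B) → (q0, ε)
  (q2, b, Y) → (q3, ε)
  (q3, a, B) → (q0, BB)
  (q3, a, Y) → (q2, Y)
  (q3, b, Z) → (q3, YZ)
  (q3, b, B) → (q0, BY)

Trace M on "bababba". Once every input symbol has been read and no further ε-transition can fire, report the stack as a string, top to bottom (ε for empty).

(q0, bababba, Z) ⊢ (q1, bababba, YZ) ⊢ (q3, ababba, YYZ) ⊢ (q2, babba, YYZ) ⊢ (q3, abba, YZ) ⊢ (q2, bba, YZ) ⊢ (q3, ba, Z) ⊢ (q3, a, YZ) ⊢ (q2, ε, YZ)
All input consumed in state q2 with stack YZ.

YZ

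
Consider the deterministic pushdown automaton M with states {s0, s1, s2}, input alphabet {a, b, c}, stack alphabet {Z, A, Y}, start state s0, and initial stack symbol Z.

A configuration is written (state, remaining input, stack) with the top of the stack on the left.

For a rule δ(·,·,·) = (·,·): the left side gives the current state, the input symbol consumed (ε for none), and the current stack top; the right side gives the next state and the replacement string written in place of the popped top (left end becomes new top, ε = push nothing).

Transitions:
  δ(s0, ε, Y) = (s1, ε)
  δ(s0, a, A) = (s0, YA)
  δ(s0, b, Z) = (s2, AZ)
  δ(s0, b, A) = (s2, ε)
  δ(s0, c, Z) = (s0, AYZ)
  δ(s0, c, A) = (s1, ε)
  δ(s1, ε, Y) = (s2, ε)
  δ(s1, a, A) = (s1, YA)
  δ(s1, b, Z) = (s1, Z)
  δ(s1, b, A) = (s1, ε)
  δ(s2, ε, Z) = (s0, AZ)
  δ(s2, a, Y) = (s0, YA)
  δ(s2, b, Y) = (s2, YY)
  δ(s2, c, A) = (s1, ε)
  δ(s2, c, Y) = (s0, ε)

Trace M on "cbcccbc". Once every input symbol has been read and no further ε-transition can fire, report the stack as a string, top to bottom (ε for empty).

Z

(s0, cbcccbc, Z)
  read c, top Z: go to s0, push AYZ → (s0, bcccbc, AYZ)
  read b, top A: go to s2, push ε → (s2, cccbc, YZ)
  read c, top Y: go to s0, push ε → (s0, ccbc, Z)
  read c, top Z: go to s0, push AYZ → (s0, cbc, AYZ)
  read c, top A: go to s1, push ε → (s1, bc, YZ)
  ε-move, top Y: go to s2, push ε → (s2, bc, Z)
  ε-move, top Z: go to s0, push AZ → (s0, bc, AZ)
  read b, top A: go to s2, push ε → (s2, c, Z)
  ε-move, top Z: go to s0, push AZ → (s0, c, AZ)
  read c, top A: go to s1, push ε → (s1, ε, Z)
All input consumed in state s1 with stack Z.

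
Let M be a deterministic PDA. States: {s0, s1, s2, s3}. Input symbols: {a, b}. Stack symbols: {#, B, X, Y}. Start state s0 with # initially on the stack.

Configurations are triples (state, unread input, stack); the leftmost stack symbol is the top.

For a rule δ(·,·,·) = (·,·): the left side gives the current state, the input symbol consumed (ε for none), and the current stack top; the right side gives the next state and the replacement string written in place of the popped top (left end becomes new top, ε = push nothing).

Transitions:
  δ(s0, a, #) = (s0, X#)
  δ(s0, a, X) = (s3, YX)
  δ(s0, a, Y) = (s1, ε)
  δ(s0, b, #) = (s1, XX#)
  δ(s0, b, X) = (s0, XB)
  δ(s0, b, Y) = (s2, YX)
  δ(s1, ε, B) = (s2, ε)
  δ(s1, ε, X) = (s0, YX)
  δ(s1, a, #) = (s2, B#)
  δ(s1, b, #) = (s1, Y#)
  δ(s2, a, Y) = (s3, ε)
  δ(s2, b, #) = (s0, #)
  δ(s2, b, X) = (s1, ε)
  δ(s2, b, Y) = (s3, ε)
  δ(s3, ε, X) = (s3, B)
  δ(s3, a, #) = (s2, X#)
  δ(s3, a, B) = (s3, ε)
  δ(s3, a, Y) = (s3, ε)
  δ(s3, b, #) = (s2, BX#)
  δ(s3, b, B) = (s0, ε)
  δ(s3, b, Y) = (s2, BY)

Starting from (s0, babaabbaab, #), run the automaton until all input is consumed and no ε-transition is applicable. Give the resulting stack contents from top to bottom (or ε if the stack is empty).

(s0, babaabbaab, #)
  read b, top #: go to s1, push XX# → (s1, abaabbaab, XX#)
  ε-move, top X: go to s0, push YX → (s0, abaabbaab, YXX#)
  read a, top Y: go to s1, push ε → (s1, baabbaab, XX#)
  ε-move, top X: go to s0, push YX → (s0, baabbaab, YXX#)
  read b, top Y: go to s2, push YX → (s2, aabbaab, YXXX#)
  read a, top Y: go to s3, push ε → (s3, abbaab, XXX#)
  ε-move, top X: go to s3, push B → (s3, abbaab, BXX#)
  read a, top B: go to s3, push ε → (s3, bbaab, XX#)
  ε-move, top X: go to s3, push B → (s3, bbaab, BX#)
  read b, top B: go to s0, push ε → (s0, baab, X#)
  read b, top X: go to s0, push XB → (s0, aab, XB#)
  read a, top X: go to s3, push YX → (s3, ab, YXB#)
  read a, top Y: go to s3, push ε → (s3, b, XB#)
  ε-move, top X: go to s3, push B → (s3, b, BB#)
  read b, top B: go to s0, push ε → (s0, ε, B#)
All input consumed in state s0 with stack B#.

B#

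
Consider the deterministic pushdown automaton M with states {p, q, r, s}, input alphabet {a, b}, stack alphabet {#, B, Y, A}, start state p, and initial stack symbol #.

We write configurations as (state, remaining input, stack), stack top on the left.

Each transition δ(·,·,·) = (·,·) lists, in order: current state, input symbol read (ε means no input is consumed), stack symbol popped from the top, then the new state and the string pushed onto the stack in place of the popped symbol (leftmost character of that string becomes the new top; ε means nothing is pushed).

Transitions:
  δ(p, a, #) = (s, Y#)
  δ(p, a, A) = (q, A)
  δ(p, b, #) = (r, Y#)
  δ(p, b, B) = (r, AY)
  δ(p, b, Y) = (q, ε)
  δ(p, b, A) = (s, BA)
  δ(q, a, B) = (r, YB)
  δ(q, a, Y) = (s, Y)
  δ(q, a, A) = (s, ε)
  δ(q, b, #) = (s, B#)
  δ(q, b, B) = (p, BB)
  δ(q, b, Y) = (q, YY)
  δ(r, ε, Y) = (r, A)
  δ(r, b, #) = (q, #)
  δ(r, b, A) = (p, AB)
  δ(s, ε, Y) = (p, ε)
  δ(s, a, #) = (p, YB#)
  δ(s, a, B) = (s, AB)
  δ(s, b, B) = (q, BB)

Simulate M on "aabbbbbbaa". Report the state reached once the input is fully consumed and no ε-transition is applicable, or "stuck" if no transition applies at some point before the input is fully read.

(p, aabbbbbbaa, #)
  read a, top #: go to s, push Y# → (s, abbbbbbaa, Y#)
  ε-move, top Y: go to p, push ε → (p, abbbbbbaa, #)
  read a, top #: go to s, push Y# → (s, bbbbbbaa, Y#)
  ε-move, top Y: go to p, push ε → (p, bbbbbbaa, #)
  read b, top #: go to r, push Y# → (r, bbbbbaa, Y#)
  ε-move, top Y: go to r, push A → (r, bbbbbaa, A#)
  read b, top A: go to p, push AB → (p, bbbbaa, AB#)
  read b, top A: go to s, push BA → (s, bbbaa, BAB#)
  read b, top B: go to q, push BB → (q, bbaa, BBAB#)
  read b, top B: go to p, push BB → (p, baa, BBBAB#)
  read b, top B: go to r, push AY → (r, aa, AYBBAB#)
No transition for (r, a, top A); M blocks with input aa remaining.

stuck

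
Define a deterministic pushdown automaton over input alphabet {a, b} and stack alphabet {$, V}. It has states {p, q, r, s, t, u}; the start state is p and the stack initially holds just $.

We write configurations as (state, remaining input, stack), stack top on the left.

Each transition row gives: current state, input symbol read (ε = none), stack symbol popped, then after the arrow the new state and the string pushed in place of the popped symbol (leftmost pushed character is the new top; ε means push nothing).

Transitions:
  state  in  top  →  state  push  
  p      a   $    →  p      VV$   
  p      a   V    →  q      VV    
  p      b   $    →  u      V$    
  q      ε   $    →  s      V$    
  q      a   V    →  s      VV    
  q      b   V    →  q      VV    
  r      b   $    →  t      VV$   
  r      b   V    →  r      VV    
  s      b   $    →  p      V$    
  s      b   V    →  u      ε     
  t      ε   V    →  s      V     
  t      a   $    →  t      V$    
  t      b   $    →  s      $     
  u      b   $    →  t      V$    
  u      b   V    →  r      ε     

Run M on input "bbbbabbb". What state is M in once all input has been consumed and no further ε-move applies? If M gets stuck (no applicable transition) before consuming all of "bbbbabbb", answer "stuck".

(p, bbbbabbb, $)
  read b, top $: go to u, push V$ → (u, bbbabbb, V$)
  read b, top V: go to r, push ε → (r, bbabbb, $)
  read b, top $: go to t, push VV$ → (t, babbb, VV$)
  ε-move, top V: go to s, push V → (s, babbb, VV$)
  read b, top V: go to u, push ε → (u, abbb, V$)
No transition for (u, a, top V); M blocks with input abbb remaining.

stuck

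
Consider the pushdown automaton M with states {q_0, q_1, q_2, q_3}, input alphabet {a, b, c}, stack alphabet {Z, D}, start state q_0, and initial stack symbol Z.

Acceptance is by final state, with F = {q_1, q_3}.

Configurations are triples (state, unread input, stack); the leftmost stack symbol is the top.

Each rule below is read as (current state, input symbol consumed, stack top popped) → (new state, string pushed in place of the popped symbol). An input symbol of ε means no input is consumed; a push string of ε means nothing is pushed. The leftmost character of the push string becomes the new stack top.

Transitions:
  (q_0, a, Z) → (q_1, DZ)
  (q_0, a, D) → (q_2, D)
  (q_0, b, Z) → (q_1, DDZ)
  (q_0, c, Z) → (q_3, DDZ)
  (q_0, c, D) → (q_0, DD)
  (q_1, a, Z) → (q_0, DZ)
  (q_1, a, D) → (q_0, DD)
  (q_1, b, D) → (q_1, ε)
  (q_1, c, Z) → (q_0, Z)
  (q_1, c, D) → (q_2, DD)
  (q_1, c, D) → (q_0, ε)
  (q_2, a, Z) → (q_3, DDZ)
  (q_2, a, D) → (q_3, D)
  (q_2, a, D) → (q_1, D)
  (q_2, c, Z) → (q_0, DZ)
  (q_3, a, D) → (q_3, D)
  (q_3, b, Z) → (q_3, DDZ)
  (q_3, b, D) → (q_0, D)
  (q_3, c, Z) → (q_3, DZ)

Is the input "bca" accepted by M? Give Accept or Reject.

Accept

One accepting computation: (q_0, bca, Z) ⊢ (q_1, ca, DDZ) ⊢ (q_2, a, DDDZ) ⊢ (q_3, ε, DDDZ)
All input consumed and state q_3 ∈ F.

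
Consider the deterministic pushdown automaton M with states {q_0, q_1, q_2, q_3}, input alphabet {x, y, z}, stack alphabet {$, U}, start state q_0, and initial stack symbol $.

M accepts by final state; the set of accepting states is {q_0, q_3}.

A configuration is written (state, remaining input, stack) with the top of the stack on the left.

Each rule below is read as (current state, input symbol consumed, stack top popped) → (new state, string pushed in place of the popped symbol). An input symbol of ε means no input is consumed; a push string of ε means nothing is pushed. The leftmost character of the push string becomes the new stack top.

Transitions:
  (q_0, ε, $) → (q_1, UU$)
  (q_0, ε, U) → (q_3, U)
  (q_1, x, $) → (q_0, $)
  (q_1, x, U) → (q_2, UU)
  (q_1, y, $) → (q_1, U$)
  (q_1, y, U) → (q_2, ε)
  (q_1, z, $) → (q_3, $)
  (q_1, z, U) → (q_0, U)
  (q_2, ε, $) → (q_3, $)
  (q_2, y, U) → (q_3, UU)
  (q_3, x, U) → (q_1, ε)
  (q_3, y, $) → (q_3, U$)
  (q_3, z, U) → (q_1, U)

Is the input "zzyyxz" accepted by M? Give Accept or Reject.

Accept

(q_0, zzyyxz, $)
  ε-move, top $: go to q_1, push UU$ → (q_1, zzyyxz, UU$)
  read z, top U: go to q_0, push U → (q_0, zyyxz, UU$)
  ε-move, top U: go to q_3, push U → (q_3, zyyxz, UU$)
  read z, top U: go to q_1, push U → (q_1, yyxz, UU$)
  read y, top U: go to q_2, push ε → (q_2, yxz, U$)
  read y, top U: go to q_3, push UU → (q_3, xz, UU$)
  read x, top U: go to q_1, push ε → (q_1, z, U$)
  read z, top U: go to q_0, push U → (q_0, ε, U$)
All input consumed; state q_0 ∈ F.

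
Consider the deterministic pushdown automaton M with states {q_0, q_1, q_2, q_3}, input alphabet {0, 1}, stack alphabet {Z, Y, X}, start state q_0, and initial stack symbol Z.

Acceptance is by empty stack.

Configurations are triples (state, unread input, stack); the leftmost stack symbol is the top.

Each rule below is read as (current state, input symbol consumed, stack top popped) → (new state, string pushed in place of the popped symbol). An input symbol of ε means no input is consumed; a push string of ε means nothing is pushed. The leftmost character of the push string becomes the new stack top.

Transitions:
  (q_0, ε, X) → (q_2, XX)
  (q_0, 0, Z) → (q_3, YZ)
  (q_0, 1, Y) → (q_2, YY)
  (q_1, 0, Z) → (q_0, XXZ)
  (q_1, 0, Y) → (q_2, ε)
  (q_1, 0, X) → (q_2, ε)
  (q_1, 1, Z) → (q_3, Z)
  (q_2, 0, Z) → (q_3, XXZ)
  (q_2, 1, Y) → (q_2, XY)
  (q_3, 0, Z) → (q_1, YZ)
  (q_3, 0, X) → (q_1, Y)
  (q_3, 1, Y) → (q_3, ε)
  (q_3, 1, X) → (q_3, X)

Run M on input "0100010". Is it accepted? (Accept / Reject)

Reject

(q_0, 0100010, Z)
  read 0, top Z: go to q_3, push YZ → (q_3, 100010, YZ)
  read 1, top Y: go to q_3, push ε → (q_3, 00010, Z)
  read 0, top Z: go to q_1, push YZ → (q_1, 0010, YZ)
  read 0, top Y: go to q_2, push ε → (q_2, 010, Z)
  read 0, top Z: go to q_3, push XXZ → (q_3, 10, XXZ)
  read 1, top X: go to q_3, push X → (q_3, 0, XXZ)
  read 0, top X: go to q_1, push Y → (q_1, ε, YXZ)
All input consumed; stack is YXZ, not empty, and no further ε-move applies.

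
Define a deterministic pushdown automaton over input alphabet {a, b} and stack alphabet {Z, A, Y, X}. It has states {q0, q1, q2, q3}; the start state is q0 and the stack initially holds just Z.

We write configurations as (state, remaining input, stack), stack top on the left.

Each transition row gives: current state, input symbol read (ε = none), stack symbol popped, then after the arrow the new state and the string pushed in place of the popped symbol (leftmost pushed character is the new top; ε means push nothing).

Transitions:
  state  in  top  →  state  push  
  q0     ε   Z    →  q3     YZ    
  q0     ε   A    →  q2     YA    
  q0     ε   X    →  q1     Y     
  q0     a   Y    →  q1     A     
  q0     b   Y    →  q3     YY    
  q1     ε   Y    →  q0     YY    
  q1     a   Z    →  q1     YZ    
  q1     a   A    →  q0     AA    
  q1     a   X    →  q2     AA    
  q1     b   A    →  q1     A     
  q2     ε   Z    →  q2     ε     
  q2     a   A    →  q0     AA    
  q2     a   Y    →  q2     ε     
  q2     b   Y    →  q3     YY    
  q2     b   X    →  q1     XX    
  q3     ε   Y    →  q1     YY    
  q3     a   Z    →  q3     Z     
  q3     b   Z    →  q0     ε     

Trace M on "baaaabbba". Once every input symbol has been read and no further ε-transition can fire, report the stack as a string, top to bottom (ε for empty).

AYYYYYYYYYAAAYYYYYZ

(q0, baaaabbba, Z)
  ε-move, top Z: go to q3, push YZ → (q3, baaaabbba, YZ)
  ε-move, top Y: go to q1, push YY → (q1, baaaabbba, YYZ)
  ε-move, top Y: go to q0, push YY → (q0, baaaabbba, YYYZ)
  read b, top Y: go to q3, push YY → (q3, aaaabbba, YYYYZ)
  ε-move, top Y: go to q1, push YY → (q1, aaaabbba, YYYYYZ)
  ε-move, top Y: go to q0, push YY → (q0, aaaabbba, YYYYYYZ)
  read a, top Y: go to q1, push A → (q1, aaabbba, AYYYYYZ)
  read a, top A: go to q0, push AA → (q0, aabbba, AAYYYYYZ)
  ε-move, top A: go to q2, push YA → (q2, aabbba, YAAYYYYYZ)
  read a, top Y: go to q2, push ε → (q2, abbba, AAYYYYYZ)
  read a, top A: go to q0, push AA → (q0, bbba, AAAYYYYYZ)
  ε-move, top A: go to q2, push YA → (q2, bbba, YAAAYYYYYZ)
  read b, top Y: go to q3, push YY → (q3, bba, YYAAAYYYYYZ)
  ε-move, top Y: go to q1, push YY → (q1, bba, YYYAAAYYYYYZ)
  ε-move, top Y: go to q0, push YY → (q0, bba, YYYYAAAYYYYYZ)
  read b, top Y: go to q3, push YY → (q3, ba, YYYYYAAAYYYYYZ)
  ε-move, top Y: go to q1, push YY → (q1, ba, YYYYYYAAAYYYYYZ)
  ε-move, top Y: go to q0, push YY → (q0, ba, YYYYYYYAAAYYYYYZ)
  read b, top Y: go to q3, push YY → (q3, a, YYYYYYYYAAAYYYYYZ)
  ε-move, top Y: go to q1, push YY → (q1, a, YYYYYYYYYAAAYYYYYZ)
  ε-move, top Y: go to q0, push YY → (q0, a, YYYYYYYYYYAAAYYYYYZ)
  read a, top Y: go to q1, push A → (q1, ε, AYYYYYYYYYAAAYYYYYZ)
All input consumed in state q1 with stack AYYYYYYYYYAAAYYYYYZ.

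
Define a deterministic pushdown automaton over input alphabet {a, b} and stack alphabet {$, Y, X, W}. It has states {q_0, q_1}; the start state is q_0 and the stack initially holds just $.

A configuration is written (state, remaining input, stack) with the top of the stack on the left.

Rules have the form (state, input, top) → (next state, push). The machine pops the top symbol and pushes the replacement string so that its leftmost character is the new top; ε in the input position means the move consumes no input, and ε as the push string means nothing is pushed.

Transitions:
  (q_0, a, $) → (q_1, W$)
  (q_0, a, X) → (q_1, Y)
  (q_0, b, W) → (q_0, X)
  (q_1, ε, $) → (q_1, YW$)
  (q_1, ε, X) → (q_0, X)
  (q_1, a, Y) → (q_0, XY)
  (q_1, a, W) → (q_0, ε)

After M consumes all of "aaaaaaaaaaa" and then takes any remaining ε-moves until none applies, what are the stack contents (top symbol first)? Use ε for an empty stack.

(q_0, aaaaaaaaaaa, $)
  read a, top $: go to q_1, push W$ → (q_1, aaaaaaaaaa, W$)
  read a, top W: go to q_0, push ε → (q_0, aaaaaaaaa, $)
  read a, top $: go to q_1, push W$ → (q_1, aaaaaaaa, W$)
  read a, top W: go to q_0, push ε → (q_0, aaaaaaa, $)
  read a, top $: go to q_1, push W$ → (q_1, aaaaaa, W$)
  read a, top W: go to q_0, push ε → (q_0, aaaaa, $)
  read a, top $: go to q_1, push W$ → (q_1, aaaa, W$)
  read a, top W: go to q_0, push ε → (q_0, aaa, $)
  read a, top $: go to q_1, push W$ → (q_1, aa, W$)
  read a, top W: go to q_0, push ε → (q_0, a, $)
  read a, top $: go to q_1, push W$ → (q_1, ε, W$)
All input consumed in state q_1 with stack W$.

W$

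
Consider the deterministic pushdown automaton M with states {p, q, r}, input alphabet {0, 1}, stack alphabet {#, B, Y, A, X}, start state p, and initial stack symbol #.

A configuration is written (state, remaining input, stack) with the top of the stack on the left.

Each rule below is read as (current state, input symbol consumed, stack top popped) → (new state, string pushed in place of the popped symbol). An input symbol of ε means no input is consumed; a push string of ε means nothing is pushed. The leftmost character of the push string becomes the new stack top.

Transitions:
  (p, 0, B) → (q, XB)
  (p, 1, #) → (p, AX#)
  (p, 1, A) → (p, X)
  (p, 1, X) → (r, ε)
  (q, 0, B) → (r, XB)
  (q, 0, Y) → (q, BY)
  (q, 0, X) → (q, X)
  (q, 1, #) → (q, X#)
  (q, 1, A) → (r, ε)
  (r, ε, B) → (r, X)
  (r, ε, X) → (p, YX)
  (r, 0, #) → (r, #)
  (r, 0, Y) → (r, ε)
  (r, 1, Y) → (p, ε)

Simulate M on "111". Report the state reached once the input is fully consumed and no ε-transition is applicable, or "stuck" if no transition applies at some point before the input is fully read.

p

(p, 111, #)
  read 1, top #: go to p, push AX# → (p, 11, AX#)
  read 1, top A: go to p, push X → (p, 1, XX#)
  read 1, top X: go to r, push ε → (r, ε, X#)
  ε-move, top X: go to p, push YX → (p, ε, YX#)
All input consumed; M is in state p.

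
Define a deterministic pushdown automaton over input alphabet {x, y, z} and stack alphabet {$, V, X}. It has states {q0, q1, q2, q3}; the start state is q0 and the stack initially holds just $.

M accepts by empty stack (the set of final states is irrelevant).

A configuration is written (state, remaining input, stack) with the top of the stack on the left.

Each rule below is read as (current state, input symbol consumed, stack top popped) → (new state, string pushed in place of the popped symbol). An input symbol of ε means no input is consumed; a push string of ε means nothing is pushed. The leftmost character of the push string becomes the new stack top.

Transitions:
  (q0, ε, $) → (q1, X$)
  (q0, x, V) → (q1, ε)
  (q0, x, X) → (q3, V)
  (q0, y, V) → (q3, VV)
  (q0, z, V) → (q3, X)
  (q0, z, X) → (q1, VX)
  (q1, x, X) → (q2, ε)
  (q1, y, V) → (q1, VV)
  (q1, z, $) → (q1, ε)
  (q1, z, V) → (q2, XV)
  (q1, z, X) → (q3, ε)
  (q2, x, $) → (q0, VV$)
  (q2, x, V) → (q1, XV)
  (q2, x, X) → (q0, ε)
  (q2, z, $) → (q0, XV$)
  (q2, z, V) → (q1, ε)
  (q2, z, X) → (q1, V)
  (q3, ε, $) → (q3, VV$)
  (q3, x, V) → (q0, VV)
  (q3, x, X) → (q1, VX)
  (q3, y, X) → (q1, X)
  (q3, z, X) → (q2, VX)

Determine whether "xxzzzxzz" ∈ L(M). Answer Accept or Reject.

(q0, xxzzzxzz, $)
  ε-move, top $: go to q1, push X$ → (q1, xxzzzxzz, X$)
  read x, top X: go to q2, push ε → (q2, xzzzxzz, $)
  read x, top $: go to q0, push VV$ → (q0, zzzxzz, VV$)
  read z, top V: go to q3, push X → (q3, zzxzz, XV$)
  read z, top X: go to q2, push VX → (q2, zxzz, VXV$)
  read z, top V: go to q1, push ε → (q1, xzz, XV$)
  read x, top X: go to q2, push ε → (q2, zz, V$)
  read z, top V: go to q1, push ε → (q1, z, $)
  read z, top $: go to q1, push ε → (q1, ε, ε)
All input consumed and the stack is empty.

Accept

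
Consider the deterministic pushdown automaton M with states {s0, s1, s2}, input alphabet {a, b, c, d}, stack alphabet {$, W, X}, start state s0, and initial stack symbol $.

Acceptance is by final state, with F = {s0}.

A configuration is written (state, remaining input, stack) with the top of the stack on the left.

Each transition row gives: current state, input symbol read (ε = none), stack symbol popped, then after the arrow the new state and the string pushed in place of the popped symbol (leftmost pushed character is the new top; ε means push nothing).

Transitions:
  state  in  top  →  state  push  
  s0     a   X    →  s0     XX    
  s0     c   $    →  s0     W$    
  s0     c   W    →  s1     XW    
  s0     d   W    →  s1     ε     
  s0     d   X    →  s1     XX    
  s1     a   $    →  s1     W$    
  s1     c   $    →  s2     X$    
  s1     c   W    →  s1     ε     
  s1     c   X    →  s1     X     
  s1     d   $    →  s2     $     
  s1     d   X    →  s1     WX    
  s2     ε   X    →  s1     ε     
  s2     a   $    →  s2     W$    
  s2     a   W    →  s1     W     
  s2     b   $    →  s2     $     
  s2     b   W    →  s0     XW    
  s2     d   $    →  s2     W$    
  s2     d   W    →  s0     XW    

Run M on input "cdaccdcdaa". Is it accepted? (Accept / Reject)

(s0, cdaccdcdaa, $)
  read c, top $: go to s0, push W$ → (s0, daccdcdaa, W$)
  read d, top W: go to s1, push ε → (s1, accdcdaa, $)
  read a, top $: go to s1, push W$ → (s1, ccdcdaa, W$)
  read c, top W: go to s1, push ε → (s1, cdcdaa, $)
  read c, top $: go to s2, push X$ → (s2, dcdaa, X$)
  ε-move, top X: go to s1, push ε → (s1, dcdaa, $)
  read d, top $: go to s2, push $ → (s2, cdaa, $)
No transition applies at (s2, cdaa, $); input not fully consumed.

Reject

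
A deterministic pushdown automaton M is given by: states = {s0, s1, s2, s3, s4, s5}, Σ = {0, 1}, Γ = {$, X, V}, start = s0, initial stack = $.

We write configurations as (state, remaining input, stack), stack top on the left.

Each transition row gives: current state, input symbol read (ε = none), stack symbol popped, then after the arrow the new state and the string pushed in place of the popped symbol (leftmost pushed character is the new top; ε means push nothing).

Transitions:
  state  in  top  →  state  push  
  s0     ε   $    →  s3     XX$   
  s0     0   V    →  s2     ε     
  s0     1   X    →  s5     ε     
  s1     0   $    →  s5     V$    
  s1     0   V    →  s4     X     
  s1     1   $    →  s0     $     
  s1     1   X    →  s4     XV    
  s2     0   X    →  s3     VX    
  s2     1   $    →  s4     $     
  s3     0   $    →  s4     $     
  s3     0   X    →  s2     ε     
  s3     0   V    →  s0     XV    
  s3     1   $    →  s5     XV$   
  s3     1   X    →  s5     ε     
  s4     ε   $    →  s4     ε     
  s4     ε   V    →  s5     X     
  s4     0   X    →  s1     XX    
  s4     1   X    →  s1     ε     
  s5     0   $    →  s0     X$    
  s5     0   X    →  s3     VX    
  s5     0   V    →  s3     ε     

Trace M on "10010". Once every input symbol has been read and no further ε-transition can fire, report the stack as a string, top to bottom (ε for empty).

(s0, 10010, $)
  ε-move, top $: go to s3, push XX$ → (s3, 10010, XX$)
  read 1, top X: go to s5, push ε → (s5, 0010, X$)
  read 0, top X: go to s3, push VX → (s3, 010, VX$)
  read 0, top V: go to s0, push XV → (s0, 10, XVX$)
  read 1, top X: go to s5, push ε → (s5, 0, VX$)
  read 0, top V: go to s3, push ε → (s3, ε, X$)
All input consumed in state s3 with stack X$.

X$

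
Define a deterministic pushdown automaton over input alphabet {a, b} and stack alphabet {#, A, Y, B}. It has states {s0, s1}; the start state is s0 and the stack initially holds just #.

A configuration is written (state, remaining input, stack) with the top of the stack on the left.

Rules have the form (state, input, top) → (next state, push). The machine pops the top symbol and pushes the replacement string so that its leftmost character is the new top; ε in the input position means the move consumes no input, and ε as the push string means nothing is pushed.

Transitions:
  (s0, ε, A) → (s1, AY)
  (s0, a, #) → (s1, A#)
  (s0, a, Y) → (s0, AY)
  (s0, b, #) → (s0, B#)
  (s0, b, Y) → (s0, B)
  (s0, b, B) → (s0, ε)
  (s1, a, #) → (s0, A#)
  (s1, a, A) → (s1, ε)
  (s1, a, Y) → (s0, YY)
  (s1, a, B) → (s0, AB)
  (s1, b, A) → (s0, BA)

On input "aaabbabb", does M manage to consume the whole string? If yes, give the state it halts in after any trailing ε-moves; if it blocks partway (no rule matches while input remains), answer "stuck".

(s0, aaabbabb, #)
  read a, top #: go to s1, push A# → (s1, aabbabb, A#)
  read a, top A: go to s1, push ε → (s1, abbabb, #)
  read a, top #: go to s0, push A# → (s0, bbabb, A#)
  ε-move, top A: go to s1, push AY → (s1, bbabb, AY#)
  read b, top A: go to s0, push BA → (s0, babb, BAY#)
  read b, top B: go to s0, push ε → (s0, abb, AY#)
  ε-move, top A: go to s1, push AY → (s1, abb, AYY#)
  read a, top A: go to s1, push ε → (s1, bb, YY#)
No transition for (s1, b, top Y); M blocks with input bb remaining.

stuck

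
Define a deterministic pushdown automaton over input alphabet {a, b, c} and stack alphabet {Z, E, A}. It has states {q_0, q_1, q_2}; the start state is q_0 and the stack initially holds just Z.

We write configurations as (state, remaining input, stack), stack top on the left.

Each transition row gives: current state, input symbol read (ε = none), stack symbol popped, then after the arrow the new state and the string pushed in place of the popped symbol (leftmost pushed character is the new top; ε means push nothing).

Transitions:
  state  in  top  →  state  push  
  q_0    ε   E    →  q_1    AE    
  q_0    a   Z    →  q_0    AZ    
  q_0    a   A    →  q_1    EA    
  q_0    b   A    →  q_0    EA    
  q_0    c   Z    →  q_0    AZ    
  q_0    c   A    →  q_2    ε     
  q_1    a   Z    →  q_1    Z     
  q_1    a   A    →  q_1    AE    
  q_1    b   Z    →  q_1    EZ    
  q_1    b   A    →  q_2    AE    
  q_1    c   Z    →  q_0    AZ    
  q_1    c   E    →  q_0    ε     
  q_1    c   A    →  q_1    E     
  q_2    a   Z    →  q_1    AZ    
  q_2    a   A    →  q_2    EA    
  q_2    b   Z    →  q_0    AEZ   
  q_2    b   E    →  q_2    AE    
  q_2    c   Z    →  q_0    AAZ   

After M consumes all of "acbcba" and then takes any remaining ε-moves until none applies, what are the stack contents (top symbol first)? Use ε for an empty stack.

EAEZ

(q_0, acbcba, Z)
  read a, top Z: go to q_0, push AZ → (q_0, cbcba, AZ)
  read c, top A: go to q_2, push ε → (q_2, bcba, Z)
  read b, top Z: go to q_0, push AEZ → (q_0, cba, AEZ)
  read c, top A: go to q_2, push ε → (q_2, ba, EZ)
  read b, top E: go to q_2, push AE → (q_2, a, AEZ)
  read a, top A: go to q_2, push EA → (q_2, ε, EAEZ)
All input consumed in state q_2 with stack EAEZ.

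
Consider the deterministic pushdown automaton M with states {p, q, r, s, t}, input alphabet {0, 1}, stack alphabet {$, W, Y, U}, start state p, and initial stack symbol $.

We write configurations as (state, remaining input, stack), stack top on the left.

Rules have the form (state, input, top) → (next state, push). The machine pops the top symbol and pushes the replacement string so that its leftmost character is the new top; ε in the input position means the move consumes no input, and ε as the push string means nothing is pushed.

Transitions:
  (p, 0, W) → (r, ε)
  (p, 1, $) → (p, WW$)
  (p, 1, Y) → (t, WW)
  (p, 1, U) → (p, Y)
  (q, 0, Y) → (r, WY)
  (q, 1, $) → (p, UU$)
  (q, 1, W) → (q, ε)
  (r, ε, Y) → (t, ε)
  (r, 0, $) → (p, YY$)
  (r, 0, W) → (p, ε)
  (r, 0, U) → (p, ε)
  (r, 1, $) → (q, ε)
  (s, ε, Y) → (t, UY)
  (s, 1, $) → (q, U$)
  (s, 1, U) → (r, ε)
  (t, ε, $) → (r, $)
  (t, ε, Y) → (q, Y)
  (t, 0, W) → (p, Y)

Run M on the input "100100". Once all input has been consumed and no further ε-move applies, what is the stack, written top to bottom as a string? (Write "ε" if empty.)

$

(p, 100100, $) ⊢ (p, 00100, WW$) ⊢ (r, 0100, W$) ⊢ (p, 100, $) ⊢ (p, 00, WW$) ⊢ (r, 0, W$) ⊢ (p, ε, $)
All input consumed in state p with stack $.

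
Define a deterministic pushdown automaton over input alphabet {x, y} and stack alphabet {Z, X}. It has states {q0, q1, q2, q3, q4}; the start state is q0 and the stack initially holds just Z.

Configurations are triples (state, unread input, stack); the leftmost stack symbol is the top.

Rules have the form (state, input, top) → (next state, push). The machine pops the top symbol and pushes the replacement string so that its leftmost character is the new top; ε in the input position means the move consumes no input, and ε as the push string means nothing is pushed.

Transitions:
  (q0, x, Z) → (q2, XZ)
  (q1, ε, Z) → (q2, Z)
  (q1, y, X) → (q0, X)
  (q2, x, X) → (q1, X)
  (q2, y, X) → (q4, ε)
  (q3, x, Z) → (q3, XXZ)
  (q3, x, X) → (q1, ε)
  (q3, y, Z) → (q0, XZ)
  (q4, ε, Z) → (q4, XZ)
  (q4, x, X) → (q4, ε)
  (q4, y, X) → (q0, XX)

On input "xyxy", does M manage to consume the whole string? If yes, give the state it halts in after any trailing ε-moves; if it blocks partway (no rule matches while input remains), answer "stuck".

q0

(q0, xyxy, Z)
  read x, top Z: go to q2, push XZ → (q2, yxy, XZ)
  read y, top X: go to q4, push ε → (q4, xy, Z)
  ε-move, top Z: go to q4, push XZ → (q4, xy, XZ)
  read x, top X: go to q4, push ε → (q4, y, Z)
  ε-move, top Z: go to q4, push XZ → (q4, y, XZ)
  read y, top X: go to q0, push XX → (q0, ε, XXZ)
All input consumed; M is in state q0.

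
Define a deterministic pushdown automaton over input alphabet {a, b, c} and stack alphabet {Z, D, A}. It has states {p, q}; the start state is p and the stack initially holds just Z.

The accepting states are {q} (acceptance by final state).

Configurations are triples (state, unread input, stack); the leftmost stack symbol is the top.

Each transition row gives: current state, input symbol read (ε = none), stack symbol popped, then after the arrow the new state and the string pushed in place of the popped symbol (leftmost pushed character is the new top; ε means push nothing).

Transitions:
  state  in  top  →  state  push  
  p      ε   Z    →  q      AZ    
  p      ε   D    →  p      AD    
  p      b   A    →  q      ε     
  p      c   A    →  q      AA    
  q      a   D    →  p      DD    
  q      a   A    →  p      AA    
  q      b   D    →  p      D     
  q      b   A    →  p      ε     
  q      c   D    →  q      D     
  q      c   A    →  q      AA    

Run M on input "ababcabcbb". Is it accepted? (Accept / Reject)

(p, ababcabcbb, Z) ⊢ (q, ababcabcbb, AZ) ⊢ (p, babcabcbb, AAZ) ⊢ (q, abcabcbb, AZ) ⊢ (p, bcabcbb, AAZ) ⊢ (q, cabcbb, AZ) ⊢ (q, abcbb, AAZ) ⊢ (p, bcbb, AAAZ) ⊢ (q, cbb, AAZ) ⊢ (q, bb, AAAZ) ⊢ (p, b, AAZ) ⊢ (q, ε, AZ)
All input consumed; state q ∈ F.

Accept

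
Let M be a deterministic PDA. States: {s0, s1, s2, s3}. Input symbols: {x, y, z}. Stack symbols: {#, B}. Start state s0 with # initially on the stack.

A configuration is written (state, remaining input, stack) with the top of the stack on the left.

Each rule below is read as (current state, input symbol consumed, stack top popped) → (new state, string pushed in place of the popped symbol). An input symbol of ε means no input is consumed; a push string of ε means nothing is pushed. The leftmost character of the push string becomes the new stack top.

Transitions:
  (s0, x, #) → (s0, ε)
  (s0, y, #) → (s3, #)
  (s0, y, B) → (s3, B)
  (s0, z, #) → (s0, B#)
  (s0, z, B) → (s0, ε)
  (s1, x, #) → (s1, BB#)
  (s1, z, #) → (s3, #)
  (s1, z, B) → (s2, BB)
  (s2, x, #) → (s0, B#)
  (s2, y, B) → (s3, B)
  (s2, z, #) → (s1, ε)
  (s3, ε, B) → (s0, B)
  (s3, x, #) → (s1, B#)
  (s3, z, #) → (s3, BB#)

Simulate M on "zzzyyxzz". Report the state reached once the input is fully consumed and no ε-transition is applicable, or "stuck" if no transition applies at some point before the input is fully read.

stuck

(s0, zzzyyxzz, #) ⊢ (s0, zzyyxzz, B#) ⊢ (s0, zyyxzz, #) ⊢ (s0, yyxzz, B#) ⊢ (s3, yxzz, B#) ⊢ (s0, yxzz, B#) ⊢ (s3, xzz, B#) ⊢ (s0, xzz, B#)
No transition for (s0, x, top B); M blocks with input xzz remaining.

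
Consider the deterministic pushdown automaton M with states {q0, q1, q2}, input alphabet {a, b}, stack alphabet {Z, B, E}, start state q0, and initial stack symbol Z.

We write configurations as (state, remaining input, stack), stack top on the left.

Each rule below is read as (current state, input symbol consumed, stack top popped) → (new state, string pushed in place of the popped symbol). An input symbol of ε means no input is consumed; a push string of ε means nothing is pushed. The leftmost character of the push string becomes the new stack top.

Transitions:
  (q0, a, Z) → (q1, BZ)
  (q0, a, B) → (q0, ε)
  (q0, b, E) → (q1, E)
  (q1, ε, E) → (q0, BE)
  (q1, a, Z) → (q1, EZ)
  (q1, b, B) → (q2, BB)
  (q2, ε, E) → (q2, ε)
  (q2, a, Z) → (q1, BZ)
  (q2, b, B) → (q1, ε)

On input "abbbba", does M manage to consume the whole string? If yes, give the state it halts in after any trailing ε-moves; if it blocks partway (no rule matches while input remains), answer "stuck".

stuck

(q0, abbbba, Z)
  read a, top Z: go to q1, push BZ → (q1, bbbba, BZ)
  read b, top B: go to q2, push BB → (q2, bbba, BBZ)
  read b, top B: go to q1, push ε → (q1, bba, BZ)
  read b, top B: go to q2, push BB → (q2, ba, BBZ)
  read b, top B: go to q1, push ε → (q1, a, BZ)
No transition for (q1, a, top B); M blocks with input a remaining.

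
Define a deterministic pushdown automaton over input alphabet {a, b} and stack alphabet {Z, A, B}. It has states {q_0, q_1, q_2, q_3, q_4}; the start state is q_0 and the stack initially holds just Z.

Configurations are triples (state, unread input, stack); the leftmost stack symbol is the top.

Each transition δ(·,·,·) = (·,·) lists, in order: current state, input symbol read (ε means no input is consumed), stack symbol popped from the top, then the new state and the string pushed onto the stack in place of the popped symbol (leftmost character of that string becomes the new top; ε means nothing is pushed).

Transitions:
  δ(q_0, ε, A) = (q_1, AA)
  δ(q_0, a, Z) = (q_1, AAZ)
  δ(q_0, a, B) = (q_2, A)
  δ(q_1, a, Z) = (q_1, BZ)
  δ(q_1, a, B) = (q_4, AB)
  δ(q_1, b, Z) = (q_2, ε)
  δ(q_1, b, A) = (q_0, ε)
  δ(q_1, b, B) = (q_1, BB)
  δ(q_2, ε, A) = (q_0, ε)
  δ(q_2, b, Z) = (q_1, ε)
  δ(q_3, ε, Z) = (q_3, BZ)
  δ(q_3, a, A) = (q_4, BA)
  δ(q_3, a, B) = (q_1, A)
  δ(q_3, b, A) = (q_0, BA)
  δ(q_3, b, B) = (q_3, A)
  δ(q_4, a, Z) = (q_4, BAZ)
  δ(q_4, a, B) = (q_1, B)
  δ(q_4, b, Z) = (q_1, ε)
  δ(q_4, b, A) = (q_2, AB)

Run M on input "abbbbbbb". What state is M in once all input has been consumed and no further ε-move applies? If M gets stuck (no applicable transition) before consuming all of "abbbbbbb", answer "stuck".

q_1

(q_0, abbbbbbb, Z) ⊢ (q_1, bbbbbbb, AAZ) ⊢ (q_0, bbbbbb, AZ) ⊢ (q_1, bbbbbb, AAZ) ⊢ (q_0, bbbbb, AZ) ⊢ (q_1, bbbbb, AAZ) ⊢ (q_0, bbbb, AZ) ⊢ (q_1, bbbb, AAZ) ⊢ (q_0, bbb, AZ) ⊢ (q_1, bbb, AAZ) ⊢ (q_0, bb, AZ) ⊢ (q_1, bb, AAZ) ⊢ (q_0, b, AZ) ⊢ (q_1, b, AAZ) ⊢ (q_0, ε, AZ) ⊢ (q_1, ε, AAZ)
All input consumed; M is in state q_1.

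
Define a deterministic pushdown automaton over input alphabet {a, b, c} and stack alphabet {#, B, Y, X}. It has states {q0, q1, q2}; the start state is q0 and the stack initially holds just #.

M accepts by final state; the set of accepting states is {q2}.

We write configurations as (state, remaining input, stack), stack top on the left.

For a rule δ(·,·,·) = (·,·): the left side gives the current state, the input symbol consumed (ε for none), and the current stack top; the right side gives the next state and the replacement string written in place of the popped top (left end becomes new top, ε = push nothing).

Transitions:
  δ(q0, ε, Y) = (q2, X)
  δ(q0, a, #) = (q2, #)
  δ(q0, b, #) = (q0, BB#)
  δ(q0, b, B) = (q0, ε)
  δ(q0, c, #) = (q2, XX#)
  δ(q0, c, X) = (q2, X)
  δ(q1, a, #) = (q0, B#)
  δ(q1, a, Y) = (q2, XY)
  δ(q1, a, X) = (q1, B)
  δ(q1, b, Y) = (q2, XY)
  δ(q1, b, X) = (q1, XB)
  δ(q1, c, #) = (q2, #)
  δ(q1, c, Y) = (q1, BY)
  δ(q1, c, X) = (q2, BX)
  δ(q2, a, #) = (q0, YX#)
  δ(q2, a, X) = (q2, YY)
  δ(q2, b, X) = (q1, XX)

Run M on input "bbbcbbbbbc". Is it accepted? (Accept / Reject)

(q0, bbbcbbbbbc, #) ⊢ (q0, bbcbbbbbc, BB#) ⊢ (q0, bcbbbbbc, B#) ⊢ (q0, cbbbbbc, #) ⊢ (q2, bbbbbc, XX#) ⊢ (q1, bbbbc, XXX#) ⊢ (q1, bbbc, XBXX#) ⊢ (q1, bbc, XBBXX#) ⊢ (q1, bc, XBBBXX#) ⊢ (q1, c, XBBBBXX#) ⊢ (q2, ε, BXBBBBXX#)
All input consumed; state q2 ∈ F.

Accept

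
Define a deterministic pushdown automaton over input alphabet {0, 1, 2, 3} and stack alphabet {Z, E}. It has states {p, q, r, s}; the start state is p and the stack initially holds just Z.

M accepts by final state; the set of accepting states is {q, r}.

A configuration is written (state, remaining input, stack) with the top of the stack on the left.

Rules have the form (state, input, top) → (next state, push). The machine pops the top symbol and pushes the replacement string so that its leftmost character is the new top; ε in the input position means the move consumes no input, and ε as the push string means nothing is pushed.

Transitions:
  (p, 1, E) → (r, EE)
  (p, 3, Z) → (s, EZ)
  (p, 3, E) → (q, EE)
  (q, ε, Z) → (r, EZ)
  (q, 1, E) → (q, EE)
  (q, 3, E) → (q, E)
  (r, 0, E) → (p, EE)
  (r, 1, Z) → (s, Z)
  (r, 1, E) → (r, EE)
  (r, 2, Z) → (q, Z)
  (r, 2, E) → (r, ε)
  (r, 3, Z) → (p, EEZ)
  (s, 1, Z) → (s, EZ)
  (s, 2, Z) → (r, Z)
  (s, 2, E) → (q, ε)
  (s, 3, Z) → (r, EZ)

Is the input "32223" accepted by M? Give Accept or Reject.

(p, 32223, Z)
  read 3, top Z: go to s, push EZ → (s, 2223, EZ)
  read 2, top E: go to q, push ε → (q, 223, Z)
  ε-move, top Z: go to r, push EZ → (r, 223, EZ)
  read 2, top E: go to r, push ε → (r, 23, Z)
  read 2, top Z: go to q, push Z → (q, 3, Z)
  ε-move, top Z: go to r, push EZ → (r, 3, EZ)
No transition applies at (r, 3, EZ); input not fully consumed.

Reject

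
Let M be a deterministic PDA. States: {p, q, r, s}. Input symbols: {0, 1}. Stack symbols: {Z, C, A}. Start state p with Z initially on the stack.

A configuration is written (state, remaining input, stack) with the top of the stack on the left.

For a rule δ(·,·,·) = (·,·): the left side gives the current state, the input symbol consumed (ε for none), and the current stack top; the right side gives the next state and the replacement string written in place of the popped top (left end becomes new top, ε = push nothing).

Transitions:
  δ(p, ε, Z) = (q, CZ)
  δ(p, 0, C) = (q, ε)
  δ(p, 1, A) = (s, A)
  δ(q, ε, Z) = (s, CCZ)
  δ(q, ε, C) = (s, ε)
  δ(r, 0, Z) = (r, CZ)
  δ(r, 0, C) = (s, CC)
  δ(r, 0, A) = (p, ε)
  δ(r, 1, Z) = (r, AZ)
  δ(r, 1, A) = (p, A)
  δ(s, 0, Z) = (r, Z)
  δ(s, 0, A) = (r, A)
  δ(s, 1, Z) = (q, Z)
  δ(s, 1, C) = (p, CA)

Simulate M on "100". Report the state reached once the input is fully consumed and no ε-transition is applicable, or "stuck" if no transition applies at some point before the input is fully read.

(p, 100, Z)
  ε-move, top Z: go to q, push CZ → (q, 100, CZ)
  ε-move, top C: go to s, push ε → (s, 100, Z)
  read 1, top Z: go to q, push Z → (q, 00, Z)
  ε-move, top Z: go to s, push CCZ → (s, 00, CCZ)
No transition for (s, 0, top C); M blocks with input 00 remaining.

stuck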